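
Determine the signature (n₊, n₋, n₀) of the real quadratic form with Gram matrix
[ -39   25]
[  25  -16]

step 0: pivot -39 → sign −
step 1: pivot 1/39 → sign +
signature = (1, 1, 0)

Answer: (1, 1, 0)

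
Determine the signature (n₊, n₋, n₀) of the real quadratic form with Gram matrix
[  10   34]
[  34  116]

Answer: (2, 0, 0)

Derivation:
step 0: pivot 10 → sign +
step 1: pivot 2/5 → sign +
signature = (2, 0, 0)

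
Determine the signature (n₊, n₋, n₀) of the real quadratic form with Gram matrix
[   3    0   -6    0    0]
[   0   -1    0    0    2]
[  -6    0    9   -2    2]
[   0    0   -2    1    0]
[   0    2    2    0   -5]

Answer: (2, 3, 0)

Derivation:
step 0: pivot 3 → sign +
step 1: pivot -1 → sign −
step 2: pivot -3 → sign −
step 3: pivot 7/3 → sign +
step 4: pivot -3/7 → sign −
signature = (2, 3, 0)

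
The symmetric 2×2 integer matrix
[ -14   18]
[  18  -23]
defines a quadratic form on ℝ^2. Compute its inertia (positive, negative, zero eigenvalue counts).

step 0: pivot -14 → sign −
step 1: pivot 1/7 → sign +
signature = (1, 1, 0)

Answer: (1, 1, 0)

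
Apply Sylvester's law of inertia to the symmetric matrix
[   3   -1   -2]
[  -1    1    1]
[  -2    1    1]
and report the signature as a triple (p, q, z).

step 0: pivot 3 → sign +
step 1: pivot 2/3 → sign +
step 2: pivot -1/2 → sign −
signature = (2, 1, 0)

Answer: (2, 1, 0)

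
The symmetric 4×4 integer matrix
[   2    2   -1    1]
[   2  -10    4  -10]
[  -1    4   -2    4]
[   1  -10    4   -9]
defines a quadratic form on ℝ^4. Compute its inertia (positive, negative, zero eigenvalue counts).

Answer: (2, 2, 0)

Derivation:
step 0: pivot 2 → sign +
step 1: pivot -12 → sign −
step 2: pivot -5/12 → sign −
step 3: pivot 3/5 → sign +
signature = (2, 2, 0)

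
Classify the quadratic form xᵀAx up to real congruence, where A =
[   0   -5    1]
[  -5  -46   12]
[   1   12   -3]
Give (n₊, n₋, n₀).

step 0: pivot -46 → sign −
step 1: pivot 25/46 → sign +
step 2: pivot -1/25 → sign −
signature = (1, 2, 0)

Answer: (1, 2, 0)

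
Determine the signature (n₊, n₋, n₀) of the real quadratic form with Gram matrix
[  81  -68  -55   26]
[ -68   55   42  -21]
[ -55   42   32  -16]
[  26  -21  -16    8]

step 0: pivot 81 → sign +
step 1: pivot -169/81 → sign −
step 2: pivot 3 → sign +
step 3: pivot -3/169 → sign −
signature = (2, 2, 0)

Answer: (2, 2, 0)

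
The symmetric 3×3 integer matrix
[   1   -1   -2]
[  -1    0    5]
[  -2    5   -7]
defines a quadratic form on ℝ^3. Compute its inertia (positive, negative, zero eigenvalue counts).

step 0: pivot 1 → sign +
step 1: pivot -1 → sign −
step 2: pivot -2 → sign −
signature = (1, 2, 0)

Answer: (1, 2, 0)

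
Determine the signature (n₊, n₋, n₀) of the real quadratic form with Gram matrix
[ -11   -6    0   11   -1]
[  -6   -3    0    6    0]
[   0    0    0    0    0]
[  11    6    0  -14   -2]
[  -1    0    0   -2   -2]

step 0: pivot -11 → sign −
step 1: pivot 3/11 → sign +
step 2: pivot -3 → sign −
step 3: row/col 3 already zero → sign 0
step 4: row/col 4 already zero → sign 0
signature = (1, 2, 2)

Answer: (1, 2, 2)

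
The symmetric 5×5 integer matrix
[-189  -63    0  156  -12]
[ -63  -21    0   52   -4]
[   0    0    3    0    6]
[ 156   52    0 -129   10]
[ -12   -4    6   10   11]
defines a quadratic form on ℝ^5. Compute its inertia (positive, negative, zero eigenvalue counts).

step 0: pivot -189 → sign −
step 1: pivot 3 → sign +
step 2: pivot -5/21 → sign −
step 3: pivot -1/5 → sign −
step 4: row/col 4 already zero → sign 0
signature = (1, 3, 1)

Answer: (1, 3, 1)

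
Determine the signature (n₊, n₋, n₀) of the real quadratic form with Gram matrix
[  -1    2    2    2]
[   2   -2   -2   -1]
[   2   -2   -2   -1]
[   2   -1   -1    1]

step 0: pivot -1 → sign −
step 1: pivot 2 → sign +
step 2: pivot 1/2 → sign +
step 3: row/col 3 already zero → sign 0
signature = (2, 1, 1)

Answer: (2, 1, 1)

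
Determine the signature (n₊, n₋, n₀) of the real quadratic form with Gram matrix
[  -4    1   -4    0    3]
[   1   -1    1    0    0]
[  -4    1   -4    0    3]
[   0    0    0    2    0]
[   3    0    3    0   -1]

step 0: pivot -4 → sign −
step 1: pivot -3/4 → sign −
step 2: pivot 2 → sign +
step 3: pivot 2 → sign +
step 4: row/col 4 already zero → sign 0
signature = (2, 2, 1)

Answer: (2, 2, 1)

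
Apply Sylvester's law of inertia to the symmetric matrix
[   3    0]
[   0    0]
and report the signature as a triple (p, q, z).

Answer: (1, 0, 1)

Derivation:
step 0: pivot 3 → sign +
step 1: row/col 1 already zero → sign 0
signature = (1, 0, 1)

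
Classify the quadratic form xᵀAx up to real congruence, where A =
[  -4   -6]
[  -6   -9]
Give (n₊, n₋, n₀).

step 0: pivot -4 → sign −
step 1: row/col 1 already zero → sign 0
signature = (0, 1, 1)

Answer: (0, 1, 1)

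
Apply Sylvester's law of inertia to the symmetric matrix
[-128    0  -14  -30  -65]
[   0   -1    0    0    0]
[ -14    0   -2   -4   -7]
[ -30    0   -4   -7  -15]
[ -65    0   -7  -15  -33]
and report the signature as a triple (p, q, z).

step 0: pivot -128 → sign −
step 1: pivot -1 → sign −
step 2: pivot -15/32 → sign −
step 3: pivot 17/15 → sign +
step 4: pivot 1/34 → sign +
signature = (2, 3, 0)

Answer: (2, 3, 0)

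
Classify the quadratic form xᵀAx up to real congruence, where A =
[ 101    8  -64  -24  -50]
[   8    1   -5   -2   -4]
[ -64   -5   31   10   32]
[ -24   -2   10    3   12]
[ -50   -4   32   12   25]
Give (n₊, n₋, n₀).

Answer: (4, 1, 0)

Derivation:
step 0: pivot 101 → sign +
step 1: pivot 37/101 → sign +
step 2: pivot -354/37 → sign −
step 3: pivot 5/59 → sign +
step 4: pivot 1/5 → sign +
signature = (4, 1, 0)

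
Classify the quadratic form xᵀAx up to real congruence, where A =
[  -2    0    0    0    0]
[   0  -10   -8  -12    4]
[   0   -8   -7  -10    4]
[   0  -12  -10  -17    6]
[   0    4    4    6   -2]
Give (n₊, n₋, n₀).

Answer: (1, 4, 0)

Derivation:
step 0: pivot -2 → sign −
step 1: pivot -10 → sign −
step 2: pivot -3/5 → sign −
step 3: pivot -7/3 → sign −
step 4: pivot 6/7 → sign +
signature = (1, 4, 0)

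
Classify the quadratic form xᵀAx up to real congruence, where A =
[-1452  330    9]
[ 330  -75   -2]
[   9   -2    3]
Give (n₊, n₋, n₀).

step 0: pivot -1452 → sign −
step 1: pivot 1479/484 → sign +
step 2: pivot -1/1479 → sign −
signature = (1, 2, 0)

Answer: (1, 2, 0)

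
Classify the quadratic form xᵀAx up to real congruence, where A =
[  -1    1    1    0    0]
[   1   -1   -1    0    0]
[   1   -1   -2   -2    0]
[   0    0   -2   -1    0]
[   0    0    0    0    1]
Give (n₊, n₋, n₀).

Answer: (2, 2, 1)

Derivation:
step 0: pivot -1 → sign −
step 1: pivot -1 → sign −
step 2: pivot 3 → sign +
step 3: pivot 1 → sign +
step 4: row/col 4 already zero → sign 0
signature = (2, 2, 1)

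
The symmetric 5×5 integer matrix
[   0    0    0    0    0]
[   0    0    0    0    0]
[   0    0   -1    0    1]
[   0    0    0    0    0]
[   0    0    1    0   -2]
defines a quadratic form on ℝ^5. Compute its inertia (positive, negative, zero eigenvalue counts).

Answer: (0, 2, 3)

Derivation:
step 0: pivot -1 → sign −
step 1: pivot -1 → sign −
step 2: row/col 2 already zero → sign 0
step 3: row/col 3 already zero → sign 0
step 4: row/col 4 already zero → sign 0
signature = (0, 2, 3)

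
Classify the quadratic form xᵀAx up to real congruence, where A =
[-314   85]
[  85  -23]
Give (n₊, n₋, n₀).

step 0: pivot -314 → sign −
step 1: pivot 3/314 → sign +
signature = (1, 1, 0)

Answer: (1, 1, 0)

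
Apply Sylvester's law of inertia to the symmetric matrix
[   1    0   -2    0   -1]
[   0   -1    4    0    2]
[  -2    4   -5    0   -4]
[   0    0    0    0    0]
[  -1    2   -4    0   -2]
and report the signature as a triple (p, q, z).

Answer: (3, 1, 1)

Derivation:
step 0: pivot 1 → sign +
step 1: pivot -1 → sign −
step 2: pivot 7 → sign +
step 3: pivot 3/7 → sign +
step 4: row/col 4 already zero → sign 0
signature = (3, 1, 1)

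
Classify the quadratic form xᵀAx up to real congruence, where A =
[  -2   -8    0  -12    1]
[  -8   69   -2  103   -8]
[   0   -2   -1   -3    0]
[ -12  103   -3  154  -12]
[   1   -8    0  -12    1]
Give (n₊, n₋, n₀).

Answer: (3, 2, 0)

Derivation:
step 0: pivot -2 → sign −
step 1: pivot 101 → sign +
step 2: pivot -105/101 → sign −
step 3: pivot 26/105 → sign +
step 4: pivot 3/26 → sign +
signature = (3, 2, 0)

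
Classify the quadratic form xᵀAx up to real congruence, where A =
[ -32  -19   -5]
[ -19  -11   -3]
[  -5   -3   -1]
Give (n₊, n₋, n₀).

step 0: pivot -32 → sign −
step 1: pivot 9/32 → sign +
step 2: pivot -2/9 → sign −
signature = (1, 2, 0)

Answer: (1, 2, 0)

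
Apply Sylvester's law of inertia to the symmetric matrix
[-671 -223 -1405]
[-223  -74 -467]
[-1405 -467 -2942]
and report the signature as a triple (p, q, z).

step 0: pivot -671 → sign −
step 1: pivot 75/671 → sign +
step 2: pivot -3/25 → sign −
signature = (1, 2, 0)

Answer: (1, 2, 0)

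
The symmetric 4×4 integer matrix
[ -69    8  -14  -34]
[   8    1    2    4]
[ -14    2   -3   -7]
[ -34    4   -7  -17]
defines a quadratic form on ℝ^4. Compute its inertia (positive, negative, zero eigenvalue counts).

Answer: (1, 3, 0)

Derivation:
step 0: pivot -69 → sign −
step 1: pivot 133/69 → sign +
step 2: pivot -31/133 → sign −
step 3: pivot -6/31 → sign −
signature = (1, 3, 0)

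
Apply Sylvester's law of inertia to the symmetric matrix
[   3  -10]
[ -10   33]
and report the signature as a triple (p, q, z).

step 0: pivot 3 → sign +
step 1: pivot -1/3 → sign −
signature = (1, 1, 0)

Answer: (1, 1, 0)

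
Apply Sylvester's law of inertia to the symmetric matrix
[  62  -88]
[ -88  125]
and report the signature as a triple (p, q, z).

step 0: pivot 62 → sign +
step 1: pivot 3/31 → sign +
signature = (2, 0, 0)

Answer: (2, 0, 0)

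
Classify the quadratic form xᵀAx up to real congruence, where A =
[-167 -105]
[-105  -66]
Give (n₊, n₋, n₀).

Answer: (1, 1, 0)

Derivation:
step 0: pivot -167 → sign −
step 1: pivot 3/167 → sign +
signature = (1, 1, 0)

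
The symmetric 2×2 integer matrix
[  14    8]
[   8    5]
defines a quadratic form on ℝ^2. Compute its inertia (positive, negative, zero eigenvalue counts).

Answer: (2, 0, 0)

Derivation:
step 0: pivot 14 → sign +
step 1: pivot 3/7 → sign +
signature = (2, 0, 0)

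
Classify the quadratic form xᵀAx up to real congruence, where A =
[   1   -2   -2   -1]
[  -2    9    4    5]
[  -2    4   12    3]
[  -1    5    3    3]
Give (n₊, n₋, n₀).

step 0: pivot 1 → sign +
step 1: pivot 5 → sign +
step 2: pivot 8 → sign +
step 3: pivot 3/40 → sign +
signature = (4, 0, 0)

Answer: (4, 0, 0)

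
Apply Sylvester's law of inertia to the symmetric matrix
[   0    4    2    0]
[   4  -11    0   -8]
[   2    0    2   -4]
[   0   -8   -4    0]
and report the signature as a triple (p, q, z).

step 0: pivot -11 → sign −
step 1: pivot 16/11 → sign +
step 2: pivot -3/4 → sign −
step 3: row/col 3 already zero → sign 0
signature = (1, 2, 1)

Answer: (1, 2, 1)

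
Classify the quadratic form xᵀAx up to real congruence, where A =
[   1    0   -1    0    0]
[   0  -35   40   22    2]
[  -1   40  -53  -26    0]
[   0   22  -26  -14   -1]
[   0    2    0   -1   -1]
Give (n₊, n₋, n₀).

Answer: (1, 4, 0)

Derivation:
step 0: pivot 1 → sign +
step 1: pivot -35 → sign −
step 2: pivot -58/7 → sign −
step 3: pivot -12/145 → sign −
step 4: pivot -1/4 → sign −
signature = (1, 4, 0)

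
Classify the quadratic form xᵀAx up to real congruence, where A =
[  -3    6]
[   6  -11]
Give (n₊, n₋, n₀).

step 0: pivot -3 → sign −
step 1: pivot 1 → sign +
signature = (1, 1, 0)

Answer: (1, 1, 0)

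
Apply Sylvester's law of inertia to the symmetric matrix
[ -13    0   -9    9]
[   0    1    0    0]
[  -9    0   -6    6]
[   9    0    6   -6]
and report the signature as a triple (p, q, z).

Answer: (2, 1, 1)

Derivation:
step 0: pivot -13 → sign −
step 1: pivot 1 → sign +
step 2: pivot 3/13 → sign +
step 3: row/col 3 already zero → sign 0
signature = (2, 1, 1)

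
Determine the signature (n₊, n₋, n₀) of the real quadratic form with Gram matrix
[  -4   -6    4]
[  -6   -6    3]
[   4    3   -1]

step 0: pivot -4 → sign −
step 1: pivot 3 → sign +
step 2: row/col 2 already zero → sign 0
signature = (1, 1, 1)

Answer: (1, 1, 1)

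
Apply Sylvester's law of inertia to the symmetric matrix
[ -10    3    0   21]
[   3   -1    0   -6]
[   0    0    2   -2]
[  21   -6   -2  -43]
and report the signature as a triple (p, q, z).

Answer: (1, 2, 1)

Derivation:
step 0: pivot -10 → sign −
step 1: pivot -1/10 → sign −
step 2: pivot 2 → sign +
step 3: row/col 3 already zero → sign 0
signature = (1, 2, 1)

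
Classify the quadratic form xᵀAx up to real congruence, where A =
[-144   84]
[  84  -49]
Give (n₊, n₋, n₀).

step 0: pivot -144 → sign −
step 1: row/col 1 already zero → sign 0
signature = (0, 1, 1)

Answer: (0, 1, 1)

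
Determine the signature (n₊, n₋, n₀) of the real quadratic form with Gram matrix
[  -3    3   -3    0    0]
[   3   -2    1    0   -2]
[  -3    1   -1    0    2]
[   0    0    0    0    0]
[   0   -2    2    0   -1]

Answer: (1, 3, 1)

Derivation:
step 0: pivot -3 → sign −
step 1: pivot 1 → sign +
step 2: pivot -2 → sign −
step 3: pivot -3 → sign −
step 4: row/col 4 already zero → sign 0
signature = (1, 3, 1)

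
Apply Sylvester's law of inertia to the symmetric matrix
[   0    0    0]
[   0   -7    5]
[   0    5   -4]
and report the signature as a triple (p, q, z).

Answer: (0, 2, 1)

Derivation:
step 0: pivot -7 → sign −
step 1: pivot -3/7 → sign −
step 2: row/col 2 already zero → sign 0
signature = (0, 2, 1)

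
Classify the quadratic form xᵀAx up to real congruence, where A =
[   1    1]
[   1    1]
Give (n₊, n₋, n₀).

Answer: (1, 0, 1)

Derivation:
step 0: pivot 1 → sign +
step 1: row/col 1 already zero → sign 0
signature = (1, 0, 1)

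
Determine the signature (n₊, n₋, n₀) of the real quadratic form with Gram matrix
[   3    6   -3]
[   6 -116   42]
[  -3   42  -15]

step 0: pivot 3 → sign +
step 1: pivot -128 → sign −
step 2: row/col 2 already zero → sign 0
signature = (1, 1, 1)

Answer: (1, 1, 1)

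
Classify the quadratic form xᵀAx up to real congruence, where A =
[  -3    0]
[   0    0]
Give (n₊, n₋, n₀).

step 0: pivot -3 → sign −
step 1: row/col 1 already zero → sign 0
signature = (0, 1, 1)

Answer: (0, 1, 1)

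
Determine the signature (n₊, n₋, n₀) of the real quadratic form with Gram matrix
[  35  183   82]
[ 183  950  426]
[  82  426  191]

step 0: pivot 35 → sign +
step 1: pivot -239/35 → sign −
step 2: pivot -3/239 → sign −
signature = (1, 2, 0)

Answer: (1, 2, 0)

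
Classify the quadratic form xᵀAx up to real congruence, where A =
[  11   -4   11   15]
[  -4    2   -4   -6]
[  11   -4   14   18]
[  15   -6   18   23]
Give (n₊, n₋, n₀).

step 0: pivot 11 → sign +
step 1: pivot 6/11 → sign +
step 2: pivot 3 → sign +
step 3: pivot -1 → sign −
signature = (3, 1, 0)

Answer: (3, 1, 0)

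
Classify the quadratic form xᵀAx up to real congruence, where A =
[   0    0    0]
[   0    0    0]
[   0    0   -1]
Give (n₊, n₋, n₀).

Answer: (0, 1, 2)

Derivation:
step 0: pivot -1 → sign −
step 1: row/col 1 already zero → sign 0
step 2: row/col 2 already zero → sign 0
signature = (0, 1, 2)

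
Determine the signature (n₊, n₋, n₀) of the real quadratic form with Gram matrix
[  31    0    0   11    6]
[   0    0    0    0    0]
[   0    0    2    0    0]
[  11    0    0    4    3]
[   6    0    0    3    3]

Answer: (3, 1, 1)

Derivation:
step 0: pivot 31 → sign +
step 1: pivot 2 → sign +
step 2: pivot 3/31 → sign +
step 3: pivot -6 → sign −
step 4: row/col 4 already zero → sign 0
signature = (3, 1, 1)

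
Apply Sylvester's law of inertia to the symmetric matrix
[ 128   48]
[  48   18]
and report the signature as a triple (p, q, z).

step 0: pivot 128 → sign +
step 1: row/col 1 already zero → sign 0
signature = (1, 0, 1)

Answer: (1, 0, 1)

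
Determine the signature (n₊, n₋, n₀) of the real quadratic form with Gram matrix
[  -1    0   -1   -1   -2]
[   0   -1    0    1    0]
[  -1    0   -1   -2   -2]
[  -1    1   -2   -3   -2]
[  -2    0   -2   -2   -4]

step 0: pivot -1 → sign −
step 1: pivot -1 → sign −
step 2: pivot -1 → sign −
step 3: pivot 1 → sign +
step 4: row/col 4 already zero → sign 0
signature = (1, 3, 1)

Answer: (1, 3, 1)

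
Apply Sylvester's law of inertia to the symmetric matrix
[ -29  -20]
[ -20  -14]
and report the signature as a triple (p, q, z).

Answer: (0, 2, 0)

Derivation:
step 0: pivot -29 → sign −
step 1: pivot -6/29 → sign −
signature = (0, 2, 0)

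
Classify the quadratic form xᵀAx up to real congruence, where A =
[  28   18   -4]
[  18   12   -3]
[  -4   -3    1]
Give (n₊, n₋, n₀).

Answer: (2, 0, 1)

Derivation:
step 0: pivot 28 → sign +
step 1: pivot 3/7 → sign +
step 2: row/col 2 already zero → sign 0
signature = (2, 0, 1)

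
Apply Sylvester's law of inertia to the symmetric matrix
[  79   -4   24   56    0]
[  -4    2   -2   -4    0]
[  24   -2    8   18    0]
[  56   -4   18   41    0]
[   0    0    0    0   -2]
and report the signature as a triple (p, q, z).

Answer: (3, 2, 0)

Derivation:
step 0: pivot 79 → sign +
step 1: pivot 142/79 → sign +
step 2: pivot 26/71 → sign +
step 3: pivot -1/13 → sign −
step 4: pivot -2 → sign −
signature = (3, 2, 0)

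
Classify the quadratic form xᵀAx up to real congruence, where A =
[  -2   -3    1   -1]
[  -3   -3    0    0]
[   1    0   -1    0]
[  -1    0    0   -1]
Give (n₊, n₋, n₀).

Answer: (1, 3, 0)

Derivation:
step 0: pivot -2 → sign −
step 1: pivot 3/2 → sign +
step 2: pivot -2 → sign −
step 3: pivot -3/2 → sign −
signature = (1, 3, 0)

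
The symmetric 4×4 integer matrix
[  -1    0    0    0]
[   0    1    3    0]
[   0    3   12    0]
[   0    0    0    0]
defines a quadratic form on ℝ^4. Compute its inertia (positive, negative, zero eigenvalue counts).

step 0: pivot -1 → sign −
step 1: pivot 1 → sign +
step 2: pivot 3 → sign +
step 3: row/col 3 already zero → sign 0
signature = (2, 1, 1)

Answer: (2, 1, 1)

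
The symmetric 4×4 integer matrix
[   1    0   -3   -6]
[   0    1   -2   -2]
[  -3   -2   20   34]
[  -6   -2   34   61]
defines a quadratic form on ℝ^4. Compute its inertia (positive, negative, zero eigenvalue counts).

step 0: pivot 1 → sign +
step 1: pivot 1 → sign +
step 2: pivot 7 → sign +
step 3: pivot 3/7 → sign +
signature = (4, 0, 0)

Answer: (4, 0, 0)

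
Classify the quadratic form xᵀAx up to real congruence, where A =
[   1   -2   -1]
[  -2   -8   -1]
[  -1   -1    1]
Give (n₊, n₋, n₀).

Answer: (2, 1, 0)

Derivation:
step 0: pivot 1 → sign +
step 1: pivot -12 → sign −
step 2: pivot 3/4 → sign +
signature = (2, 1, 0)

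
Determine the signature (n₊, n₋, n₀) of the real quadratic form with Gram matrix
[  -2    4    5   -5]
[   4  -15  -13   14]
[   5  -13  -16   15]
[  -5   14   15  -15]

step 0: pivot -2 → sign −
step 1: pivot -7 → sign −
step 2: pivot -31/14 → sign −
step 3: pivot 2/31 → sign +
signature = (1, 3, 0)

Answer: (1, 3, 0)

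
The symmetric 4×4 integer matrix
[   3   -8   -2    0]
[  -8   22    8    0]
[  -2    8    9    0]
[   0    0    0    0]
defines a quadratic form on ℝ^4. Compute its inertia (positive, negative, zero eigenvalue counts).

Answer: (2, 1, 1)

Derivation:
step 0: pivot 3 → sign +
step 1: pivot 2/3 → sign +
step 2: pivot -3 → sign −
step 3: row/col 3 already zero → sign 0
signature = (2, 1, 1)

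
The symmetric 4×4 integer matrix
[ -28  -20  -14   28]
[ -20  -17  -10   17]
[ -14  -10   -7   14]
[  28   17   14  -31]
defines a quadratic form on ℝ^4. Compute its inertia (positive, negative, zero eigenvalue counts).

step 0: pivot -28 → sign −
step 1: pivot -19/7 → sign −
step 2: pivot 6/19 → sign +
step 3: row/col 3 already zero → sign 0
signature = (1, 2, 1)

Answer: (1, 2, 1)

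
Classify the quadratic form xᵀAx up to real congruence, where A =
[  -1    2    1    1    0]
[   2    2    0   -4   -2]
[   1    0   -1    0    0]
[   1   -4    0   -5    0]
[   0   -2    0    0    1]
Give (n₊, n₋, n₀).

Answer: (2, 3, 0)

Derivation:
step 0: pivot -1 → sign −
step 1: pivot 6 → sign +
step 2: pivot -2/3 → sign −
step 3: pivot -1/2 → sign −
step 4: pivot 3 → sign +
signature = (2, 3, 0)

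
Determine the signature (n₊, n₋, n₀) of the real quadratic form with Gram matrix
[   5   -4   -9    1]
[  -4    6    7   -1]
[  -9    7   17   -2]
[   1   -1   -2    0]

Answer: (3, 1, 0)

Derivation:
step 0: pivot 5 → sign +
step 1: pivot 14/5 → sign +
step 2: pivot 11/14 → sign +
step 3: pivot -3/11 → sign −
signature = (3, 1, 0)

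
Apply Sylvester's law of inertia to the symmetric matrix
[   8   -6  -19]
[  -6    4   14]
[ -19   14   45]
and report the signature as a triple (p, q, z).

step 0: pivot 8 → sign +
step 1: pivot -1/2 → sign −
step 2: row/col 2 already zero → sign 0
signature = (1, 1, 1)

Answer: (1, 1, 1)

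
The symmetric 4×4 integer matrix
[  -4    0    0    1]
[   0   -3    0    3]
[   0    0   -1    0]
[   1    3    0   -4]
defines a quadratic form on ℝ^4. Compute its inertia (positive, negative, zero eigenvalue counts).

step 0: pivot -4 → sign −
step 1: pivot -3 → sign −
step 2: pivot -1 → sign −
step 3: pivot -3/4 → sign −
signature = (0, 4, 0)

Answer: (0, 4, 0)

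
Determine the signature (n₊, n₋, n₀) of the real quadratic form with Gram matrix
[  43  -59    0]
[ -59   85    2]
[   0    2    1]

Answer: (3, 0, 0)

Derivation:
step 0: pivot 43 → sign +
step 1: pivot 174/43 → sign +
step 2: pivot 1/87 → sign +
signature = (3, 0, 0)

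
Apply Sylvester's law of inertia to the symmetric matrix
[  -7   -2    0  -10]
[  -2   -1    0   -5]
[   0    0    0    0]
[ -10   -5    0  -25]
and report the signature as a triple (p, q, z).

step 0: pivot -7 → sign −
step 1: pivot -3/7 → sign −
step 2: row/col 2 already zero → sign 0
step 3: row/col 3 already zero → sign 0
signature = (0, 2, 2)

Answer: (0, 2, 2)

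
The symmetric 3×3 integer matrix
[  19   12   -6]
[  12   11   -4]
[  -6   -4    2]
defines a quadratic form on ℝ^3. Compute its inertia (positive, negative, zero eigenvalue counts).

step 0: pivot 19 → sign +
step 1: pivot 65/19 → sign +
step 2: pivot 6/65 → sign +
signature = (3, 0, 0)

Answer: (3, 0, 0)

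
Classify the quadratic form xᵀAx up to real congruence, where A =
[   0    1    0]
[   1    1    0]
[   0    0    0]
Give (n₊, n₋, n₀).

step 0: pivot 1 → sign +
step 1: pivot -1 → sign −
step 2: row/col 2 already zero → sign 0
signature = (1, 1, 1)

Answer: (1, 1, 1)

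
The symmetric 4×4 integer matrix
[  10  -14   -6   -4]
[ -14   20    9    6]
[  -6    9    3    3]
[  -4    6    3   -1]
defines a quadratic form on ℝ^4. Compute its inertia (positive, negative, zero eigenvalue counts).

step 0: pivot 10 → sign +
step 1: pivot 2/5 → sign +
step 2: pivot -3/2 → sign −
step 3: pivot -3 → sign −
signature = (2, 2, 0)

Answer: (2, 2, 0)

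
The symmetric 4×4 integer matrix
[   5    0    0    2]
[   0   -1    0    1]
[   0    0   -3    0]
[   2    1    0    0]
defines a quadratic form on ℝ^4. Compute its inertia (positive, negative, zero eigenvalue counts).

Answer: (2, 2, 0)

Derivation:
step 0: pivot 5 → sign +
step 1: pivot -1 → sign −
step 2: pivot -3 → sign −
step 3: pivot 1/5 → sign +
signature = (2, 2, 0)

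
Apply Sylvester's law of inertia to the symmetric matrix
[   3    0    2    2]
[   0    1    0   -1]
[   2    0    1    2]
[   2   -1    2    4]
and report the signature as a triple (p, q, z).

Answer: (3, 1, 0)

Derivation:
step 0: pivot 3 → sign +
step 1: pivot 1 → sign +
step 2: pivot -1/3 → sign −
step 3: pivot 3 → sign +
signature = (3, 1, 0)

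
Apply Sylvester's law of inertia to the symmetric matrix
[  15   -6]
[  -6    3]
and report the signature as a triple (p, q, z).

Answer: (2, 0, 0)

Derivation:
step 0: pivot 15 → sign +
step 1: pivot 3/5 → sign +
signature = (2, 0, 0)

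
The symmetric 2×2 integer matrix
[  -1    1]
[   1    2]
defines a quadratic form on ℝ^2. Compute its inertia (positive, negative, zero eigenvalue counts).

step 0: pivot -1 → sign −
step 1: pivot 3 → sign +
signature = (1, 1, 0)

Answer: (1, 1, 0)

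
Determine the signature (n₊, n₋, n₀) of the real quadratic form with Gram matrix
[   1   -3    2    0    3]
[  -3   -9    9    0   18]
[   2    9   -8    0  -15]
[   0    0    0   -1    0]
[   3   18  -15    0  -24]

step 0: pivot 1 → sign +
step 1: pivot -18 → sign −
step 2: pivot 1/2 → sign +
step 3: pivot -1 → sign −
step 4: pivot 3 → sign +
signature = (3, 2, 0)

Answer: (3, 2, 0)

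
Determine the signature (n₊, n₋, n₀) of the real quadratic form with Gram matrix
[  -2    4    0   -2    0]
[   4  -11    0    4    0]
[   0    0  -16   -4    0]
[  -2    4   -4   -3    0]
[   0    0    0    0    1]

Answer: (1, 3, 1)

Derivation:
step 0: pivot -2 → sign −
step 1: pivot -3 → sign −
step 2: pivot -16 → sign −
step 3: pivot 1 → sign +
step 4: row/col 4 already zero → sign 0
signature = (1, 3, 1)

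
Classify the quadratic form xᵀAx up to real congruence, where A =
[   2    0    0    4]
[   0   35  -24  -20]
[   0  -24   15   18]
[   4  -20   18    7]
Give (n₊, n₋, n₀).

Answer: (3, 1, 0)

Derivation:
step 0: pivot 2 → sign +
step 1: pivot 35 → sign +
step 2: pivot -51/35 → sign −
step 3: pivot 3/17 → sign +
signature = (3, 1, 0)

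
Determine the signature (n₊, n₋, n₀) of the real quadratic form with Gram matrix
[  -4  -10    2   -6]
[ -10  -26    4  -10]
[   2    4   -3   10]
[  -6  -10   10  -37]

step 0: pivot -4 → sign −
step 1: pivot -1 → sign −
step 2: pivot -1 → sign −
step 3: pivot 1 → sign +
signature = (1, 3, 0)

Answer: (1, 3, 0)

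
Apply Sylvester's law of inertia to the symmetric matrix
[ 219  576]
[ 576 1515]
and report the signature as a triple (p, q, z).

step 0: pivot 219 → sign +
step 1: pivot 3/73 → sign +
signature = (2, 0, 0)

Answer: (2, 0, 0)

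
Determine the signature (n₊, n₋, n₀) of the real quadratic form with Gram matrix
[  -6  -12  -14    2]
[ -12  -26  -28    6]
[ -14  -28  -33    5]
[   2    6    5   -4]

step 0: pivot -6 → sign −
step 1: pivot -2 → sign −
step 2: pivot -1/3 → sign −
step 3: pivot -1 → sign −
signature = (0, 4, 0)

Answer: (0, 4, 0)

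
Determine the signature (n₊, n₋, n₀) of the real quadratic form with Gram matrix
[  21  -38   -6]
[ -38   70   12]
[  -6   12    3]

Answer: (3, 0, 0)

Derivation:
step 0: pivot 21 → sign +
step 1: pivot 26/21 → sign +
step 2: pivot 3/13 → sign +
signature = (3, 0, 0)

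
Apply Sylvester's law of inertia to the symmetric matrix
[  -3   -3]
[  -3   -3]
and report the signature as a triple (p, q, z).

step 0: pivot -3 → sign −
step 1: row/col 1 already zero → sign 0
signature = (0, 1, 1)

Answer: (0, 1, 1)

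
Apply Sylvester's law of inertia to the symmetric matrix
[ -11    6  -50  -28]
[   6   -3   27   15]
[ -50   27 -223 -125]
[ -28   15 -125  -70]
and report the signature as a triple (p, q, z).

Answer: (2, 1, 1)

Derivation:
step 0: pivot -11 → sign −
step 1: pivot 3/11 → sign +
step 2: pivot 4 → sign +
step 3: row/col 3 already zero → sign 0
signature = (2, 1, 1)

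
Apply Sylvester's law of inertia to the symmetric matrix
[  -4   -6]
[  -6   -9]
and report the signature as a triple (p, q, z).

step 0: pivot -4 → sign −
step 1: row/col 1 already zero → sign 0
signature = (0, 1, 1)

Answer: (0, 1, 1)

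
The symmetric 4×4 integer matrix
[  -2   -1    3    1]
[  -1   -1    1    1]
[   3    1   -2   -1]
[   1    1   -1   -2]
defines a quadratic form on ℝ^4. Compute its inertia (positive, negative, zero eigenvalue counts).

step 0: pivot -2 → sign −
step 1: pivot -1/2 → sign −
step 2: pivot 3 → sign +
step 3: pivot -1 → sign −
signature = (1, 3, 0)

Answer: (1, 3, 0)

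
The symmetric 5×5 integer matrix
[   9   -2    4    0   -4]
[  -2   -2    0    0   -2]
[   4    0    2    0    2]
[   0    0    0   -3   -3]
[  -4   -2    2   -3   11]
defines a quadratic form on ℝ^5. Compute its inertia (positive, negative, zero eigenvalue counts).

Answer: (3, 2, 0)

Derivation:
step 0: pivot 9 → sign +
step 1: pivot -22/9 → sign −
step 2: pivot 6/11 → sign +
step 3: pivot -3 → sign −
step 4: pivot 2 → sign +
signature = (3, 2, 0)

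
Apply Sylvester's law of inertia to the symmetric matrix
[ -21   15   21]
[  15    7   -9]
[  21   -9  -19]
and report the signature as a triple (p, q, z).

Answer: (1, 2, 0)

Derivation:
step 0: pivot -21 → sign −
step 1: pivot 124/7 → sign +
step 2: pivot -1/31 → sign −
signature = (1, 2, 0)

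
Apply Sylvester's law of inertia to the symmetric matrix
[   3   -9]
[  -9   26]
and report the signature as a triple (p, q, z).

step 0: pivot 3 → sign +
step 1: pivot -1 → sign −
signature = (1, 1, 0)

Answer: (1, 1, 0)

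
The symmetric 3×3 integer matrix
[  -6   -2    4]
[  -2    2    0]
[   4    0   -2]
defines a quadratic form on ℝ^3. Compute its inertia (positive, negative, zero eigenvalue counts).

Answer: (1, 1, 1)

Derivation:
step 0: pivot -6 → sign −
step 1: pivot 8/3 → sign +
step 2: row/col 2 already zero → sign 0
signature = (1, 1, 1)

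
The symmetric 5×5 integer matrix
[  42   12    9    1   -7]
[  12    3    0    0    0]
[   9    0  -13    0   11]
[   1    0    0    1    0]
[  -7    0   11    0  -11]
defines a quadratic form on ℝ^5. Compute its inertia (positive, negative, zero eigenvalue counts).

step 0: pivot 42 → sign +
step 1: pivot -3/7 → sign −
step 2: pivot 1/2 → sign +
step 3: pivot -10/3 → sign −
step 4: pivot -6/5 → sign −
signature = (2, 3, 0)

Answer: (2, 3, 0)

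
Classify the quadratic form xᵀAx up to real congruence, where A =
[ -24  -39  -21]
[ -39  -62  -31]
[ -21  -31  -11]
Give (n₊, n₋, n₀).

Answer: (2, 1, 0)

Derivation:
step 0: pivot -24 → sign −
step 1: pivot 11/8 → sign +
step 2: pivot 3/11 → sign +
signature = (2, 1, 0)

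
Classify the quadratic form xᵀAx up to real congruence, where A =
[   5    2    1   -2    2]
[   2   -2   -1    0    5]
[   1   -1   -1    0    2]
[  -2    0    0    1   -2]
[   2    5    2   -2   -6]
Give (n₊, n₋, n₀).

step 0: pivot 5 → sign +
step 1: pivot -14/5 → sign −
step 2: pivot -1/2 → sign −
step 3: pivot 3/7 → sign +
step 4: row/col 4 already zero → sign 0
signature = (2, 2, 1)

Answer: (2, 2, 1)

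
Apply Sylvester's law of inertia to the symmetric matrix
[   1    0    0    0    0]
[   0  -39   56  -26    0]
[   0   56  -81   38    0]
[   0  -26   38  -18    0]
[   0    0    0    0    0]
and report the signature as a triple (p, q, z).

Answer: (2, 2, 1)

Derivation:
step 0: pivot 1 → sign +
step 1: pivot -39 → sign −
step 2: pivot -23/39 → sign −
step 3: pivot 2/23 → sign +
step 4: row/col 4 already zero → sign 0
signature = (2, 2, 1)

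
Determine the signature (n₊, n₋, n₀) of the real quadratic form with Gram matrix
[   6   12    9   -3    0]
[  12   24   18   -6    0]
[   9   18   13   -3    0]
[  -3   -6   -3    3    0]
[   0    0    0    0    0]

Answer: (2, 1, 2)

Derivation:
step 0: pivot 6 → sign +
step 1: pivot -1/2 → sign −
step 2: pivot 6 → sign +
step 3: row/col 3 already zero → sign 0
step 4: row/col 4 already zero → sign 0
signature = (2, 1, 2)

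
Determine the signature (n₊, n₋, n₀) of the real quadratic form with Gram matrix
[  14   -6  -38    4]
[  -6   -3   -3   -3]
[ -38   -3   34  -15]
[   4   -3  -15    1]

step 0: pivot 14 → sign +
step 1: pivot -39/7 → sign −
step 2: pivot -31/13 → sign −
step 3: pivot 6/31 → sign +
signature = (2, 2, 0)

Answer: (2, 2, 0)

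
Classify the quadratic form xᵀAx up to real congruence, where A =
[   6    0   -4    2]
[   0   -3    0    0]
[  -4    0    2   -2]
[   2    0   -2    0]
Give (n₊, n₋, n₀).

step 0: pivot 6 → sign +
step 1: pivot -3 → sign −
step 2: pivot -2/3 → sign −
step 3: row/col 3 already zero → sign 0
signature = (1, 2, 1)

Answer: (1, 2, 1)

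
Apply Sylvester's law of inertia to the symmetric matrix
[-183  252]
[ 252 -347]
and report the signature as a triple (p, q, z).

step 0: pivot -183 → sign −
step 1: pivot 1/61 → sign +
signature = (1, 1, 0)

Answer: (1, 1, 0)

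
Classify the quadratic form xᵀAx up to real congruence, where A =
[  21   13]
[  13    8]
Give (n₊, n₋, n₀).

Answer: (1, 1, 0)

Derivation:
step 0: pivot 21 → sign +
step 1: pivot -1/21 → sign −
signature = (1, 1, 0)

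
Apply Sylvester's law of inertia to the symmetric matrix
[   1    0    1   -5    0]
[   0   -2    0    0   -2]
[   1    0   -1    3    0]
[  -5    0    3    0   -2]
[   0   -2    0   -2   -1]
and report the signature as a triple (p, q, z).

step 0: pivot 1 → sign +
step 1: pivot -2 → sign −
step 2: pivot -2 → sign −
step 3: pivot 7 → sign +
step 4: pivot 3/7 → sign +
signature = (3, 2, 0)

Answer: (3, 2, 0)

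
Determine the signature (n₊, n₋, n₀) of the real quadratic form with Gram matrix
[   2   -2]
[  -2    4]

step 0: pivot 2 → sign +
step 1: pivot 2 → sign +
signature = (2, 0, 0)

Answer: (2, 0, 0)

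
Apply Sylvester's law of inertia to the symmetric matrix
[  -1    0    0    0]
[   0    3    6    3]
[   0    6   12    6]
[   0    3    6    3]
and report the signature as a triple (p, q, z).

step 0: pivot -1 → sign −
step 1: pivot 3 → sign +
step 2: row/col 2 already zero → sign 0
step 3: row/col 3 already zero → sign 0
signature = (1, 1, 2)

Answer: (1, 1, 2)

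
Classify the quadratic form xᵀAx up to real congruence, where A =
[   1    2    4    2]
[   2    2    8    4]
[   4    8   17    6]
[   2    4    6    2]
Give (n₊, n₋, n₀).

step 0: pivot 1 → sign +
step 1: pivot -2 → sign −
step 2: pivot 1 → sign +
step 3: pivot -6 → sign −
signature = (2, 2, 0)

Answer: (2, 2, 0)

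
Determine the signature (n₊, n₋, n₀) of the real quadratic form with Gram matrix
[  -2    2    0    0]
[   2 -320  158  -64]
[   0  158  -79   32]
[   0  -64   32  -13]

Answer: (0, 4, 0)

Derivation:
step 0: pivot -2 → sign −
step 1: pivot -318 → sign −
step 2: pivot -79/159 → sign −
step 3: pivot -3/79 → sign −
signature = (0, 4, 0)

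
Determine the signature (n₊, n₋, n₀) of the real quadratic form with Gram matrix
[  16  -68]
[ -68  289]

step 0: pivot 16 → sign +
step 1: row/col 1 already zero → sign 0
signature = (1, 0, 1)

Answer: (1, 0, 1)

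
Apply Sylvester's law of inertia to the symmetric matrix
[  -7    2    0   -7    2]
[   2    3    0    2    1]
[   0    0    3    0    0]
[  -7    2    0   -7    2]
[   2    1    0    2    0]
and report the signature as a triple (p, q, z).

Answer: (2, 2, 1)

Derivation:
step 0: pivot -7 → sign −
step 1: pivot 25/7 → sign +
step 2: pivot 3 → sign +
step 3: pivot -3/25 → sign −
step 4: row/col 4 already zero → sign 0
signature = (2, 2, 1)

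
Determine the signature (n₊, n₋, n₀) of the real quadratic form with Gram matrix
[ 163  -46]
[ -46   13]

Answer: (2, 0, 0)

Derivation:
step 0: pivot 163 → sign +
step 1: pivot 3/163 → sign +
signature = (2, 0, 0)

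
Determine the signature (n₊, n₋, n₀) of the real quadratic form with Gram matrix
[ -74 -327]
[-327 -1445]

Answer: (0, 2, 0)

Derivation:
step 0: pivot -74 → sign −
step 1: pivot -1/74 → sign −
signature = (0, 2, 0)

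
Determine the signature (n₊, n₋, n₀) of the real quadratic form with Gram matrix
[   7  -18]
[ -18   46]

Answer: (1, 1, 0)

Derivation:
step 0: pivot 7 → sign +
step 1: pivot -2/7 → sign −
signature = (1, 1, 0)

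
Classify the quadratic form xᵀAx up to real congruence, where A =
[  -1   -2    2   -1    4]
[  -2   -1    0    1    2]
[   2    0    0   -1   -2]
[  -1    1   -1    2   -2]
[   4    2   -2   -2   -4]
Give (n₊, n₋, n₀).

Answer: (2, 2, 1)

Derivation:
step 0: pivot -1 → sign −
step 1: pivot 3 → sign +
step 2: pivot -4/3 → sign −
step 3: pivot 3/4 → sign +
step 4: row/col 4 already zero → sign 0
signature = (2, 2, 1)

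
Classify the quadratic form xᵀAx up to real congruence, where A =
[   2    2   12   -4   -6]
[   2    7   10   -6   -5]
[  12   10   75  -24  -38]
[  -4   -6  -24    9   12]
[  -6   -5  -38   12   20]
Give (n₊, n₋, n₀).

Answer: (4, 1, 0)

Derivation:
step 0: pivot 2 → sign +
step 1: pivot 5 → sign +
step 2: pivot 11/5 → sign +
step 3: pivot -1/11 → sign −
step 4: pivot 1 → sign +
signature = (4, 1, 0)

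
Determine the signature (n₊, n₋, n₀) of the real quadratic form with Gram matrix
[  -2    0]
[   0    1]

step 0: pivot -2 → sign −
step 1: pivot 1 → sign +
signature = (1, 1, 0)

Answer: (1, 1, 0)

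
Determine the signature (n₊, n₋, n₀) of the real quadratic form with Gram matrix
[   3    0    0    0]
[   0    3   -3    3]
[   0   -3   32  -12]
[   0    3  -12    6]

step 0: pivot 3 → sign +
step 1: pivot 3 → sign +
step 2: pivot 29 → sign +
step 3: pivot 6/29 → sign +
signature = (4, 0, 0)

Answer: (4, 0, 0)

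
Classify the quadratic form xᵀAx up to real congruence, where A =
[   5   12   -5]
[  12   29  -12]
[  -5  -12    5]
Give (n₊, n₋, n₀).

step 0: pivot 5 → sign +
step 1: pivot 1/5 → sign +
step 2: row/col 2 already zero → sign 0
signature = (2, 0, 1)

Answer: (2, 0, 1)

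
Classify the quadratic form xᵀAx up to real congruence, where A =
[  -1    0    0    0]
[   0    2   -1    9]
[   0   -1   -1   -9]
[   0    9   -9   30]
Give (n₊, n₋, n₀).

step 0: pivot -1 → sign −
step 1: pivot 2 → sign +
step 2: pivot -3/2 → sign −
step 3: pivot 3 → sign +
signature = (2, 2, 0)

Answer: (2, 2, 0)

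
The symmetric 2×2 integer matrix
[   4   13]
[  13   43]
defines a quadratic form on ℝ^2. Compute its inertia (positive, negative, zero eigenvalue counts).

Answer: (2, 0, 0)

Derivation:
step 0: pivot 4 → sign +
step 1: pivot 3/4 → sign +
signature = (2, 0, 0)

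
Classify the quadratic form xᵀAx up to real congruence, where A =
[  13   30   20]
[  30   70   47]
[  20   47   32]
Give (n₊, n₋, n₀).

step 0: pivot 13 → sign +
step 1: pivot 10/13 → sign +
step 2: pivot 3/10 → sign +
signature = (3, 0, 0)

Answer: (3, 0, 0)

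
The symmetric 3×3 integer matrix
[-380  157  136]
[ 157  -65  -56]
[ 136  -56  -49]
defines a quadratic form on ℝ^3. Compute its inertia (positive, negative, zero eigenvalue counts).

Answer: (0, 3, 0)

Derivation:
step 0: pivot -380 → sign −
step 1: pivot -51/380 → sign −
step 2: pivot -1/17 → sign −
signature = (0, 3, 0)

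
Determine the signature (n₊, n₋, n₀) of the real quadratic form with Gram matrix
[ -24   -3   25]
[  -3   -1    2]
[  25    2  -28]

Answer: (1, 2, 0)

Derivation:
step 0: pivot -24 → sign −
step 1: pivot -5/8 → sign −
step 2: pivot 1/15 → sign +
signature = (1, 2, 0)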